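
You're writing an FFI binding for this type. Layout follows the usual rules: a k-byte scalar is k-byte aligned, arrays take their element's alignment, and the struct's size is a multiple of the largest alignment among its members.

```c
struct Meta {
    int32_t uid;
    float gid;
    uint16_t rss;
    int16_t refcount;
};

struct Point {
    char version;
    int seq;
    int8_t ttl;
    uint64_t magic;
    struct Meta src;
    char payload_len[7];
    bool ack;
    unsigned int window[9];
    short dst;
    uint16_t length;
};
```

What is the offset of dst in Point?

Meta: @0: uid [4B, align 4] → 4; @4: gid [4B, align 4] → 8; @8: rss [2B, align 2] → 10; @10: refcount [2B, align 2] → 12; size 12, align 4
@0: version [1B, align 1] → 1
+3 pad (align 4)
@4: seq [4B, align 4] → 8
@8: ttl [1B, align 1] → 9
+7 pad (align 8)
@16: magic [8B, align 8] → 24
@24: src [12B, align 4] → 36
@36: payload_len [7B, align 1] → 43
@43: ack [1B, align 1] → 44
@44: window [36B, align 4] → 80
@80: dst [2B, align 2] → 82

80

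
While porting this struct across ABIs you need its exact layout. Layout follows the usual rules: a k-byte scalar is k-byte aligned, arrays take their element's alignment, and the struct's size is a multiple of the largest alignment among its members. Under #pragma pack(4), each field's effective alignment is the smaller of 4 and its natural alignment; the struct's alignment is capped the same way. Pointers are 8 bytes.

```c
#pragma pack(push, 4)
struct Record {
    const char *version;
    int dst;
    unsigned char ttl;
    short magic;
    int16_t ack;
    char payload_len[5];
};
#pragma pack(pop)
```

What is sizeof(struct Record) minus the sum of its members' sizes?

2

version at 0 (size 8, align 4) → ends 8
dst at 8 (size 4, align 4) → ends 12
ttl at 12 (size 1, align 1) → ends 13
pad 1 to align 2 for magic
magic at 14 (size 2, align 2) → ends 16
ack at 16 (size 2, align 2) → ends 18
payload_len at 18 (size 5, align 1) → ends 23
tail pad 1 to reach multiple of 4
total 24 bytes, alignment 4
data bytes 22, size 24 → padding 2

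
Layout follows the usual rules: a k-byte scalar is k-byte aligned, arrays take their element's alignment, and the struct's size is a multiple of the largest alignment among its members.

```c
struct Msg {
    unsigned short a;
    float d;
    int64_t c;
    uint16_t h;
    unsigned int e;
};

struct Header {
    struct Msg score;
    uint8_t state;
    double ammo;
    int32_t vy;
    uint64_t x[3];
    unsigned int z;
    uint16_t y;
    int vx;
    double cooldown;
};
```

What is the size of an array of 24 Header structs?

Msg: 0..2  a  (2B, 2-aligned); 2..4  -- padding (2B); 4..8  d  (4B, 4-aligned); 8..16  c  (8B, 8-aligned); 16..18  h  (2B, 2-aligned); 18..20  -- padding (2B); 20..24  e  (4B, 4-aligned); sizeof = 24, alignof = 8
0..24  score  (24B, 8-aligned)
24..25  state  (1B, 1-aligned)
25..32  -- padding (7B)
32..40  ammo  (8B, 8-aligned)
40..44  vy  (4B, 4-aligned)
44..48  -- padding (4B)
48..72  x  (24B, 8-aligned)
72..76  z  (4B, 4-aligned)
76..78  y  (2B, 2-aligned)
78..80  -- padding (2B)
80..84  vx  (4B, 4-aligned)
84..88  -- padding (4B)
88..96  cooldown  (8B, 8-aligned)
sizeof = 96, alignof = 8
array of 24: 24 × 96 = 2304

2304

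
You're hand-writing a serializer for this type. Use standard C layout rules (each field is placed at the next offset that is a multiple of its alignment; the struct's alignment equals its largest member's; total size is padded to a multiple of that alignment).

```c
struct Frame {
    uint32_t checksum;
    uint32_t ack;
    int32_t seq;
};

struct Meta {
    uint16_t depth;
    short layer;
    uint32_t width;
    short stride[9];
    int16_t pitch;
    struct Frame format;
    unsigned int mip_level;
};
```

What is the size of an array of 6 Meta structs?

Frame: checksum at 0 (size 4, align 4) → ends 4; ack at 4 (size 4, align 4) → ends 8; seq at 8 (size 4, align 4) → ends 12; total 12 bytes, alignment 4
depth at 0 (size 2, align 2) → ends 2
layer at 2 (size 2, align 2) → ends 4
width at 4 (size 4, align 4) → ends 8
stride at 8 (size 18, align 2) → ends 26
pitch at 26 (size 2, align 2) → ends 28
format at 28 (size 12, align 4) → ends 40
mip_level at 40 (size 4, align 4) → ends 44
total 44 bytes, alignment 4
array of 6: 6 × 44 = 264

264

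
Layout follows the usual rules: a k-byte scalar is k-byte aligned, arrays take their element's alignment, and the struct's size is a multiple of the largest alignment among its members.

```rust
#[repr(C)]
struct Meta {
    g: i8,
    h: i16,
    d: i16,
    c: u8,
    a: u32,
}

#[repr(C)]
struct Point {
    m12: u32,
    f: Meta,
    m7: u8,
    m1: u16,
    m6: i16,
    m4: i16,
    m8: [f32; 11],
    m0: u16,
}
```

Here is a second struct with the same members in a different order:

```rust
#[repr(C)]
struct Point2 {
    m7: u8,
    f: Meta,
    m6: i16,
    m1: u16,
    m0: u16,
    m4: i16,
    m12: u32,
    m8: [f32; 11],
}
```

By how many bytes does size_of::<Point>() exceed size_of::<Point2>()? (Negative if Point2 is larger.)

Meta: @0: g [1B, align 1] → 1; +1 pad (align 2); @2: h [2B, align 2] → 4; @4: d [2B, align 2] → 6; @6: c [1B, align 1] → 7; +1 pad (align 4); @8: a [4B, align 4] → 12; size 12, align 4
@0: m12 [4B, align 4] → 4
@4: f [12B, align 4] → 16
@16: m7 [1B, align 1] → 17
+1 pad (align 2)
@18: m1 [2B, align 2] → 20
@20: m6 [2B, align 2] → 22
@22: m4 [2B, align 2] → 24
@24: m8 [44B, align 4] → 68
@68: m0 [2B, align 2] → 70
+2 tail pad (align 4)
size 72, align 4
— Point2 —
@0: m7 [1B, align 1] → 1
+3 pad (align 4)
@4: f [12B, align 4] → 16
@16: m6 [2B, align 2] → 18
@18: m1 [2B, align 2] → 20
@20: m0 [2B, align 2] → 22
@22: m4 [2B, align 2] → 24
@24: m12 [4B, align 4] → 28
@28: m8 [44B, align 4] → 72
size 72, align 4
72 − 72 = 0

0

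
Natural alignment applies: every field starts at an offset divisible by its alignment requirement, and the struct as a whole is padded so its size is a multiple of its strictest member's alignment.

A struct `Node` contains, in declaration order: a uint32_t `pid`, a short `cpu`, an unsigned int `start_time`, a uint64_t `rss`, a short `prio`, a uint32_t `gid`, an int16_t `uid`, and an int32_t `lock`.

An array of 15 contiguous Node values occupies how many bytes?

@0: pid [4B, align 4] → 4
@4: cpu [2B, align 2] → 6
+2 pad (align 4)
@8: start_time [4B, align 4] → 12
+4 pad (align 8)
@16: rss [8B, align 8] → 24
@24: prio [2B, align 2] → 26
+2 pad (align 4)
@28: gid [4B, align 4] → 32
@32: uid [2B, align 2] → 34
+2 pad (align 4)
@36: lock [4B, align 4] → 40
size 40, align 8
array of 15: 15 × 40 = 600

600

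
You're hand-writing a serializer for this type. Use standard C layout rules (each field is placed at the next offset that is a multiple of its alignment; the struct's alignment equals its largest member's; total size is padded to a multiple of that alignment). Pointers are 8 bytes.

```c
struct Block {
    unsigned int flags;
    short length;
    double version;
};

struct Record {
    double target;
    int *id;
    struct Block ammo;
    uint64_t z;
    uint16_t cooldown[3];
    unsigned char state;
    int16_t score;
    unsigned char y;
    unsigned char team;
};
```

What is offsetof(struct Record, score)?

Block: flags at 0 (size 4, align 4) → ends 4; length at 4 (size 2, align 2) → ends 6; pad 2 to align 8 for version; version at 8 (size 8, align 8) → ends 16; total 16 bytes, alignment 8
target at 0 (size 8, align 8) → ends 8
id at 8 (size 8, align 8) → ends 16
ammo at 16 (size 16, align 8) → ends 32
z at 32 (size 8, align 8) → ends 40
cooldown at 40 (size 6, align 2) → ends 46
state at 46 (size 1, align 1) → ends 47
pad 1 to align 2 for score
score at 48 (size 2, align 2) → ends 50

48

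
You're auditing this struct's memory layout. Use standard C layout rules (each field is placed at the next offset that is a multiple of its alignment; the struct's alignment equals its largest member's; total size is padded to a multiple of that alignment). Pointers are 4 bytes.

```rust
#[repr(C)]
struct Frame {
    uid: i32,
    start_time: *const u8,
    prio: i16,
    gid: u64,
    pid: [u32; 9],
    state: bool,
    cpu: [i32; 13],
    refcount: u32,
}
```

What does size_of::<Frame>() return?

@0: uid [4B, align 4] → 4
@4: start_time [4B, align 4] → 8
@8: prio [2B, align 2] → 10
+6 pad (align 8)
@16: gid [8B, align 8] → 24
@24: pid [36B, align 4] → 60
@60: state [1B, align 1] → 61
+3 pad (align 4)
@64: cpu [52B, align 4] → 116
@116: refcount [4B, align 4] → 120
size 120, align 8

120 bytes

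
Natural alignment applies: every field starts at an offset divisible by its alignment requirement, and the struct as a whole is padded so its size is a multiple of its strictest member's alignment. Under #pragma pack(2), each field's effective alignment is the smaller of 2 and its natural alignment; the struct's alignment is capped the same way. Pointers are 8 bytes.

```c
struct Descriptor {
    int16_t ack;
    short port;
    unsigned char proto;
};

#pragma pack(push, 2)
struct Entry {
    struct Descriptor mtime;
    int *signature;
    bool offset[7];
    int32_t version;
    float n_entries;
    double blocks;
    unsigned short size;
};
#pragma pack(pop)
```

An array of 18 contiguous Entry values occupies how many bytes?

720

Descriptor: @0: ack [2B, align 2] → 2; @2: port [2B, align 2] → 4; @4: proto [1B, align 1] → 5; +1 tail pad (align 2); size 6, align 2
@0: mtime [6B, align 2] → 6
@6: signature [8B, align 2] → 14
@14: offset [7B, align 1] → 21
+1 pad (align 2)
@22: version [4B, align 2] → 26
@26: n_entries [4B, align 2] → 30
@30: blocks [8B, align 2] → 38
@38: size [2B, align 2] → 40
size 40, align 2
array of 18: 18 × 40 = 720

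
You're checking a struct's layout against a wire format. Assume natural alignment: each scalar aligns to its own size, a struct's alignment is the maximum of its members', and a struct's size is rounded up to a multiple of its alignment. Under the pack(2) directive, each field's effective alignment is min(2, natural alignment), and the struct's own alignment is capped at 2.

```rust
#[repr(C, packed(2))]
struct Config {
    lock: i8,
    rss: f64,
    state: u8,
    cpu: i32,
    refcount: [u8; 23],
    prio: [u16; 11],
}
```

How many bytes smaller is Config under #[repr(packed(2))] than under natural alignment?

10

natural layout:
  @0: lock [1B, align 1] → 1
  +7 pad (align 8)
  @8: rss [8B, align 8] → 16
  @16: state [1B, align 1] → 17
  +3 pad (align 4)
  @20: cpu [4B, align 4] → 24
  @24: refcount [23B, align 1] → 47
  +1 pad (align 2)
  @48: prio [22B, align 2] → 70
  +2 tail pad (align 8)
  size 72, align 8
packed(2) layout:
  @0: lock [1B, align 1] → 1
  +1 pad (align 2)
  @2: rss [8B, align 2] → 10
  @10: state [1B, align 1] → 11
  +1 pad (align 2)
  @12: cpu [4B, align 2] → 16
  @16: refcount [23B, align 1] → 39
  +1 pad (align 2)
  @40: prio [22B, align 2] → 62
  size 62, align 2
72 − 62 = 10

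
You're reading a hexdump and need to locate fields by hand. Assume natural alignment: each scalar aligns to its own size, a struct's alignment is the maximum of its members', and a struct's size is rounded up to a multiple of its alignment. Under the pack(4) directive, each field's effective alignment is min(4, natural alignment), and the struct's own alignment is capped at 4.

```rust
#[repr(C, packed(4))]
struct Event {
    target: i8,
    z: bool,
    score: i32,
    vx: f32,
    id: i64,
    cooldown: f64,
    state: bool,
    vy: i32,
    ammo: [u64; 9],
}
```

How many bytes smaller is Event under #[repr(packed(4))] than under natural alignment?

4

natural layout:
  target at 0 (size 1, align 1) → ends 1
  z at 1 (size 1, align 1) → ends 2
  pad 2 to align 4 for score
  score at 4 (size 4, align 4) → ends 8
  vx at 8 (size 4, align 4) → ends 12
  pad 4 to align 8 for id
  id at 16 (size 8, align 8) → ends 24
  cooldown at 24 (size 8, align 8) → ends 32
  state at 32 (size 1, align 1) → ends 33
  pad 3 to align 4 for vy
  vy at 36 (size 4, align 4) → ends 40
  ammo at 40 (size 72, align 8) → ends 112
  total 112 bytes, alignment 8
packed(4) layout:
  target at 0 (size 1, align 1) → ends 1
  z at 1 (size 1, align 1) → ends 2
  pad 2 to align 4 for score
  score at 4 (size 4, align 4) → ends 8
  vx at 8 (size 4, align 4) → ends 12
  id at 12 (size 8, align 4) → ends 20
  cooldown at 20 (size 8, align 4) → ends 28
  state at 28 (size 1, align 1) → ends 29
  pad 3 to align 4 for vy
  vy at 32 (size 4, align 4) → ends 36
  ammo at 36 (size 72, align 4) → ends 108
  total 108 bytes, alignment 4
112 − 108 = 4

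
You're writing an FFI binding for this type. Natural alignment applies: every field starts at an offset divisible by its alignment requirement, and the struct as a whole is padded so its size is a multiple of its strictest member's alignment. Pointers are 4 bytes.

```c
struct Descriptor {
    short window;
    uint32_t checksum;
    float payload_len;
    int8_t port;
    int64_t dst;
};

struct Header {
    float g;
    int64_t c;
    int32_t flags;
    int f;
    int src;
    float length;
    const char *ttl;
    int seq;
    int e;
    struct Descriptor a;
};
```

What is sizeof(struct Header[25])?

Descriptor: window at 0 (size 2, align 2) → ends 2; pad 2 to align 4 for checksum; checksum at 4 (size 4, align 4) → ends 8; payload_len at 8 (size 4, align 4) → ends 12; port at 12 (size 1, align 1) → ends 13; pad 3 to align 8 for dst; dst at 16 (size 8, align 8) → ends 24; total 24 bytes, alignment 8
g at 0 (size 4, align 4) → ends 4
pad 4 to align 8 for c
c at 8 (size 8, align 8) → ends 16
flags at 16 (size 4, align 4) → ends 20
f at 20 (size 4, align 4) → ends 24
src at 24 (size 4, align 4) → ends 28
length at 28 (size 4, align 4) → ends 32
ttl at 32 (size 4, align 4) → ends 36
seq at 36 (size 4, align 4) → ends 40
e at 40 (size 4, align 4) → ends 44
pad 4 to align 8 for a
a at 48 (size 24, align 8) → ends 72
total 72 bytes, alignment 8
array of 25: 25 × 72 = 1800

1800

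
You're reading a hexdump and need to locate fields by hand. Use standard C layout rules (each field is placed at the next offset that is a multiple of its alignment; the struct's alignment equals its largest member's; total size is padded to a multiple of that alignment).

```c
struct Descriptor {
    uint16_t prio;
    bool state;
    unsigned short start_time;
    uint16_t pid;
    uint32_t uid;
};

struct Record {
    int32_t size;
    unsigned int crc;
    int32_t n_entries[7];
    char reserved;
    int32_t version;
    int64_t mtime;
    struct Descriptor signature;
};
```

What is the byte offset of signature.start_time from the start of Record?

Descriptor: @0: prio [2B, align 2] → 2; @2: state [1B, align 1] → 3; +1 pad (align 2); @4: start_time [2B, align 2] → 6; @6: pid [2B, align 2] → 8; @8: uid [4B, align 4] → 12; size 12, align 4
@0: size [4B, align 4] → 4
@4: crc [4B, align 4] → 8
@8: n_entries [28B, align 4] → 36
@36: reserved [1B, align 1] → 37
+3 pad (align 4)
@40: version [4B, align 4] → 44
+4 pad (align 8)
@48: mtime [8B, align 8] → 56
@56: signature [12B, align 4] → 68
within Descriptor: start_time at 4
56 + 4 = 60

60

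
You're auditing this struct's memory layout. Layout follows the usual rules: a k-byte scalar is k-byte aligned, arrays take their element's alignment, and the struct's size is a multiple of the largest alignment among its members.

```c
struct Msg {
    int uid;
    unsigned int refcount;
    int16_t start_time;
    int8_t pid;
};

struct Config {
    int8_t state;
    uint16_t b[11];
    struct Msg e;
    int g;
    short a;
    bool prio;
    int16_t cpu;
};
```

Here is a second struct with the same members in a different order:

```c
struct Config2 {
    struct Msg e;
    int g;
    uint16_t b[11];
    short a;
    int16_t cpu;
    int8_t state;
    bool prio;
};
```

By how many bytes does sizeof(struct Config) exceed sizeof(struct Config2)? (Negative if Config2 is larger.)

4

Msg: uid at 0 (size 4, align 4) → ends 4; refcount at 4 (size 4, align 4) → ends 8; start_time at 8 (size 2, align 2) → ends 10; pid at 10 (size 1, align 1) → ends 11; tail pad 1 to reach multiple of 4; total 12 bytes, alignment 4
state at 0 (size 1, align 1) → ends 1
pad 1 to align 2 for b
b at 2 (size 22, align 2) → ends 24
e at 24 (size 12, align 4) → ends 36
g at 36 (size 4, align 4) → ends 40
a at 40 (size 2, align 2) → ends 42
prio at 42 (size 1, align 1) → ends 43
pad 1 to align 2 for cpu
cpu at 44 (size 2, align 2) → ends 46
tail pad 2 to reach multiple of 4
total 48 bytes, alignment 4
— Config2 —
e at 0 (size 12, align 4) → ends 12
g at 12 (size 4, align 4) → ends 16
b at 16 (size 22, align 2) → ends 38
a at 38 (size 2, align 2) → ends 40
cpu at 40 (size 2, align 2) → ends 42
state at 42 (size 1, align 1) → ends 43
prio at 43 (size 1, align 1) → ends 44
total 44 bytes, alignment 4
48 − 44 = 4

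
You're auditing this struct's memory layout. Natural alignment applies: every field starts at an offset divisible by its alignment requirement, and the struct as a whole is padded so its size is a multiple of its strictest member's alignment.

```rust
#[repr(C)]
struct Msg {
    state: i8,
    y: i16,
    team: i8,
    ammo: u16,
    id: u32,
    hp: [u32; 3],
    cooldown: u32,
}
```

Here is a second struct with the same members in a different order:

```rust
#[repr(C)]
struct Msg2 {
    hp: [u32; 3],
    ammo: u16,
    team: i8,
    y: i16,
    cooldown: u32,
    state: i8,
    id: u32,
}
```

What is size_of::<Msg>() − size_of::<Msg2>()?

-4

0..1  state  (1B, 1-aligned)
1..2  -- padding (1B)
2..4  y  (2B, 2-aligned)
4..5  team  (1B, 1-aligned)
5..6  -- padding (1B)
6..8  ammo  (2B, 2-aligned)
8..12  id  (4B, 4-aligned)
12..24  hp  (12B, 4-aligned)
24..28  cooldown  (4B, 4-aligned)
sizeof = 28, alignof = 4
— Msg2 —
0..12  hp  (12B, 4-aligned)
12..14  ammo  (2B, 2-aligned)
14..15  team  (1B, 1-aligned)
15..16  -- padding (1B)
16..18  y  (2B, 2-aligned)
18..20  -- padding (2B)
20..24  cooldown  (4B, 4-aligned)
24..25  state  (1B, 1-aligned)
25..28  -- padding (3B)
28..32  id  (4B, 4-aligned)
sizeof = 32, alignof = 4
28 − 32 = -4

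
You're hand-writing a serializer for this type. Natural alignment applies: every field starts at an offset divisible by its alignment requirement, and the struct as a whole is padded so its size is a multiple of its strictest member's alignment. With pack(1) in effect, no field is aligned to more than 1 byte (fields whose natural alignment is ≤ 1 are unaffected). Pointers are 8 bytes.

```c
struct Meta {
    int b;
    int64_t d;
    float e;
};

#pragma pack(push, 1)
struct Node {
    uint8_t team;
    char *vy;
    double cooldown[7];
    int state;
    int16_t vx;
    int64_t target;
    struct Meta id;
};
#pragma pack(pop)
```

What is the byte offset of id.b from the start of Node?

Meta: b at 0 (size 4, align 4) → ends 4; pad 4 to align 8 for d; d at 8 (size 8, align 8) → ends 16; e at 16 (size 4, align 4) → ends 20; tail pad 4 to reach multiple of 8; total 24 bytes, alignment 8
team at 0 (size 1, align 1) → ends 1
vy at 1 (size 8, align 1) → ends 9
cooldown at 9 (size 56, align 1) → ends 65
state at 65 (size 4, align 1) → ends 69
vx at 69 (size 2, align 1) → ends 71
target at 71 (size 8, align 1) → ends 79
id at 79 (size 24, align 1) → ends 103
within Meta: b at 0
79 + 0 = 79

79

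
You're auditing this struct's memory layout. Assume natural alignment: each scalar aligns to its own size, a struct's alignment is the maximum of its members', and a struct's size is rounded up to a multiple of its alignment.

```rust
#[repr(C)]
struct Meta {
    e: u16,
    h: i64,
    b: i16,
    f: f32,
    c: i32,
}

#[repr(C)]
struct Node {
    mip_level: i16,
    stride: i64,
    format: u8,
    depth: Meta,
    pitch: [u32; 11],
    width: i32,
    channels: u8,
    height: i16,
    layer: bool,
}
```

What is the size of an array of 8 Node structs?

896

Meta: 0..2  e  (2B, 2-aligned); 2..8  -- padding (6B); 8..16  h  (8B, 8-aligned); 16..18  b  (2B, 2-aligned); 18..20  -- padding (2B); 20..24  f  (4B, 4-aligned); 24..28  c  (4B, 4-aligned); 28..32  -- tail padding (4B); sizeof = 32, alignof = 8
0..2  mip_level  (2B, 2-aligned)
2..8  -- padding (6B)
8..16  stride  (8B, 8-aligned)
16..17  format  (1B, 1-aligned)
17..24  -- padding (7B)
24..56  depth  (32B, 8-aligned)
56..100  pitch  (44B, 4-aligned)
100..104  width  (4B, 4-aligned)
104..105  channels  (1B, 1-aligned)
105..106  -- padding (1B)
106..108  height  (2B, 2-aligned)
108..109  layer  (1B, 1-aligned)
109..112  -- tail padding (3B)
sizeof = 112, alignof = 8
array of 8: 8 × 112 = 896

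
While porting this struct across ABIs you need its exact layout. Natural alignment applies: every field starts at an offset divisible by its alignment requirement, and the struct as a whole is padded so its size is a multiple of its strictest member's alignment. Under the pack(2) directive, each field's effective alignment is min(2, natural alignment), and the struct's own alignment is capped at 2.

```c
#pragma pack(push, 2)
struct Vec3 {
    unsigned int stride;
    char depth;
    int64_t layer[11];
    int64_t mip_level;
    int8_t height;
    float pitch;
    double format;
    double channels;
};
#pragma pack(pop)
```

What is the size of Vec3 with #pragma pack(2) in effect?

stride at 0 (size 4, align 2) → ends 4
depth at 4 (size 1, align 1) → ends 5
pad 1 to align 2 for layer
layer at 6 (size 88, align 2) → ends 94
mip_level at 94 (size 8, align 2) → ends 102
height at 102 (size 1, align 1) → ends 103
pad 1 to align 2 for pitch
pitch at 104 (size 4, align 2) → ends 108
format at 108 (size 8, align 2) → ends 116
channels at 116 (size 8, align 2) → ends 124
total 124 bytes, alignment 2

124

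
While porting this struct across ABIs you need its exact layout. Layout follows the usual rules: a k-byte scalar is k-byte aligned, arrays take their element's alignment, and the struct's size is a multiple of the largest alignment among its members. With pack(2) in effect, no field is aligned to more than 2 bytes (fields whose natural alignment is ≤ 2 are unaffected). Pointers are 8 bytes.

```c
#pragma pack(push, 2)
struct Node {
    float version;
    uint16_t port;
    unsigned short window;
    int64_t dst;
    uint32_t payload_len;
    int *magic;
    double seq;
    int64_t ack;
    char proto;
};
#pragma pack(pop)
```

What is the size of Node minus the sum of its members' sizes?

1

@0: version [4B, align 2] → 4
@4: port [2B, align 2] → 6
@6: window [2B, align 2] → 8
@8: dst [8B, align 2] → 16
@16: payload_len [4B, align 2] → 20
@20: magic [8B, align 2] → 28
@28: seq [8B, align 2] → 36
@36: ack [8B, align 2] → 44
@44: proto [1B, align 1] → 45
+1 tail pad (align 2)
size 46, align 2
data bytes 45, size 46 → padding 1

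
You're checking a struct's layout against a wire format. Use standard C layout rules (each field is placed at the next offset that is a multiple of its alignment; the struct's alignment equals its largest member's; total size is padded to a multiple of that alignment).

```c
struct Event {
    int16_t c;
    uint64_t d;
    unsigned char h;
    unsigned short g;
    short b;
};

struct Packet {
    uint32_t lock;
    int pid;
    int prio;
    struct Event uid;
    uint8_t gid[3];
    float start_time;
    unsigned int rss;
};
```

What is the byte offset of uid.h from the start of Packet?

32

Event: c at 0 (size 2, align 2) → ends 2; pad 6 to align 8 for d; d at 8 (size 8, align 8) → ends 16; h at 16 (size 1, align 1) → ends 17; pad 1 to align 2 for g; g at 18 (size 2, align 2) → ends 20; b at 20 (size 2, align 2) → ends 22; tail pad 2 to reach multiple of 8; total 24 bytes, alignment 8
lock at 0 (size 4, align 4) → ends 4
pid at 4 (size 4, align 4) → ends 8
prio at 8 (size 4, align 4) → ends 12
pad 4 to align 8 for uid
uid at 16 (size 24, align 8) → ends 40
within Event: h at 16
16 + 16 = 32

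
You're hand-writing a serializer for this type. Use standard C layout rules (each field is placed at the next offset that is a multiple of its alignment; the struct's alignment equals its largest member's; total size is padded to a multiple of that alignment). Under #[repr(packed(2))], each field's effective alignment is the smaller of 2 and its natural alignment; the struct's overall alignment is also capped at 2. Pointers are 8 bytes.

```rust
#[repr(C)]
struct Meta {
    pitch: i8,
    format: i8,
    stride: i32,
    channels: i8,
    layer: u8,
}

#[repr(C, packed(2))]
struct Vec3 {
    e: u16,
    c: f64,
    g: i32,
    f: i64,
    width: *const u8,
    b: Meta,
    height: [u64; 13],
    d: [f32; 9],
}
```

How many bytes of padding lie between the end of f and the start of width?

Meta: 0..1  pitch  (1B, 1-aligned); 1..2  format  (1B, 1-aligned); 2..4  -- padding (2B); 4..8  stride  (4B, 4-aligned); 8..9  channels  (1B, 1-aligned); 9..10  layer  (1B, 1-aligned); 10..12  -- tail padding (2B); sizeof = 12, alignof = 4
0..2  e  (2B, 2-aligned)
2..10  c  (8B, 2-aligned)
10..14  g  (4B, 2-aligned)
14..22  f  (8B, 2-aligned)
22..30  width  (8B, 2-aligned)

0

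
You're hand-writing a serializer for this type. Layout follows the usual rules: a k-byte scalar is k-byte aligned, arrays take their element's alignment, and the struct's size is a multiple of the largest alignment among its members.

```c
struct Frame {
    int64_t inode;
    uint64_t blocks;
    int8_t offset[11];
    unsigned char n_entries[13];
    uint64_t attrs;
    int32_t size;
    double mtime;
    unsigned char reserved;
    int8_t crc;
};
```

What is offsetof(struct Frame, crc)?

inode at 0 (size 8, align 8) → ends 8
blocks at 8 (size 8, align 8) → ends 16
offset at 16 (size 11, align 1) → ends 27
n_entries at 27 (size 13, align 1) → ends 40
attrs at 40 (size 8, align 8) → ends 48
size at 48 (size 4, align 4) → ends 52
pad 4 to align 8 for mtime
mtime at 56 (size 8, align 8) → ends 64
reserved at 64 (size 1, align 1) → ends 65
crc at 65 (size 1, align 1) → ends 66

65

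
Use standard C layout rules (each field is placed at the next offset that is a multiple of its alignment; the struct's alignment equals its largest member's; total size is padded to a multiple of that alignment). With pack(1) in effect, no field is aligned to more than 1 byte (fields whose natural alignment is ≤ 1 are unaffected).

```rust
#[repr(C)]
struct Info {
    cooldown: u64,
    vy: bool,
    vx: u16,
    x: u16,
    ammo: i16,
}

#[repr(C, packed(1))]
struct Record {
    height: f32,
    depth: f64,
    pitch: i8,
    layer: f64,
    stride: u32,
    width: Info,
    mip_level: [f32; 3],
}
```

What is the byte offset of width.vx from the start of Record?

Info: @0: cooldown [8B, align 8] → 8; @8: vy [1B, align 1] → 9; +1 pad (align 2); @10: vx [2B, align 2] → 12; @12: x [2B, align 2] → 14; @14: ammo [2B, align 2] → 16; size 16, align 8
@0: height [4B, align 1] → 4
@4: depth [8B, align 1] → 12
@12: pitch [1B, align 1] → 13
@13: layer [8B, align 1] → 21
@21: stride [4B, align 1] → 25
@25: width [16B, align 1] → 41
within Info: vx at 10
25 + 10 = 35

35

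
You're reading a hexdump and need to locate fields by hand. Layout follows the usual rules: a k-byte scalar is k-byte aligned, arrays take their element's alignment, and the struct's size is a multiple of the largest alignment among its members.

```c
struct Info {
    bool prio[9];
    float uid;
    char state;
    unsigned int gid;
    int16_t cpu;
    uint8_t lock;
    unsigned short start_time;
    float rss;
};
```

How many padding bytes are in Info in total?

prio at 0 (size 9, align 1) → ends 9
pad 3 to align 4 for uid
uid at 12 (size 4, align 4) → ends 16
state at 16 (size 1, align 1) → ends 17
pad 3 to align 4 for gid
gid at 20 (size 4, align 4) → ends 24
cpu at 24 (size 2, align 2) → ends 26
lock at 26 (size 1, align 1) → ends 27
pad 1 to align 2 for start_time
start_time at 28 (size 2, align 2) → ends 30
pad 2 to align 4 for rss
rss at 32 (size 4, align 4) → ends 36
total 36 bytes, alignment 4
data bytes 27, size 36 → padding 9

9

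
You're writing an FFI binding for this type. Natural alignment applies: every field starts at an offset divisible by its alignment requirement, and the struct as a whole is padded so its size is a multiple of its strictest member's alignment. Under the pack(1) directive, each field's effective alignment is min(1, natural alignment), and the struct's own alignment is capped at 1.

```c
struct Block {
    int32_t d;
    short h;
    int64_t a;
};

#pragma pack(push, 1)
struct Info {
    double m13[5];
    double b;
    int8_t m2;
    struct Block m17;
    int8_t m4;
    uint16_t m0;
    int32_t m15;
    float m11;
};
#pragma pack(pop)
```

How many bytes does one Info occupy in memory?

76

Block: 0..4  d  (4B, 4-aligned); 4..6  h  (2B, 2-aligned); 6..8  -- padding (2B); 8..16  a  (8B, 8-aligned); sizeof = 16, alignof = 8
0..40  m13  (40B, 1-aligned)
40..48  b  (8B, 1-aligned)
48..49  m2  (1B, 1-aligned)
49..65  m17  (16B, 1-aligned)
65..66  m4  (1B, 1-aligned)
66..68  m0  (2B, 1-aligned)
68..72  m15  (4B, 1-aligned)
72..76  m11  (4B, 1-aligned)
sizeof = 76, alignof = 1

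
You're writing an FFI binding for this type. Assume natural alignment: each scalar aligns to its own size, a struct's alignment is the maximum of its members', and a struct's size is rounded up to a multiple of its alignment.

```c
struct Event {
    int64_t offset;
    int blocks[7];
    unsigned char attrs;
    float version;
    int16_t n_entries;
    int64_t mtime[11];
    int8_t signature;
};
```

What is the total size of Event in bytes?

offset at 0 (size 8, align 8) → ends 8
blocks at 8 (size 28, align 4) → ends 36
attrs at 36 (size 1, align 1) → ends 37
pad 3 to align 4 for version
version at 40 (size 4, align 4) → ends 44
n_entries at 44 (size 2, align 2) → ends 46
pad 2 to align 8 for mtime
mtime at 48 (size 88, align 8) → ends 136
signature at 136 (size 1, align 1) → ends 137
tail pad 7 to reach multiple of 8
total 144 bytes, alignment 8

144 bytes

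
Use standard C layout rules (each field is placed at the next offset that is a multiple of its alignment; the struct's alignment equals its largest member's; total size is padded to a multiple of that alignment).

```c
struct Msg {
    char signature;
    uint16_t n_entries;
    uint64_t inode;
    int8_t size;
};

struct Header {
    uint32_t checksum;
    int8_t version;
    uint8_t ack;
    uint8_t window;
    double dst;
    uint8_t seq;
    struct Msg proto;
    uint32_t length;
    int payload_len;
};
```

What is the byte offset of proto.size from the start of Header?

Msg: @0: signature [1B, align 1] → 1; +1 pad (align 2); @2: n_entries [2B, align 2] → 4; +4 pad (align 8); @8: inode [8B, align 8] → 16; @16: size [1B, align 1] → 17; +7 tail pad (align 8); size 24, align 8
@0: checksum [4B, align 4] → 4
@4: version [1B, align 1] → 5
@5: ack [1B, align 1] → 6
@6: window [1B, align 1] → 7
+1 pad (align 8)
@8: dst [8B, align 8] → 16
@16: seq [1B, align 1] → 17
+7 pad (align 8)
@24: proto [24B, align 8] → 48
within Msg: size at 16
24 + 16 = 40

40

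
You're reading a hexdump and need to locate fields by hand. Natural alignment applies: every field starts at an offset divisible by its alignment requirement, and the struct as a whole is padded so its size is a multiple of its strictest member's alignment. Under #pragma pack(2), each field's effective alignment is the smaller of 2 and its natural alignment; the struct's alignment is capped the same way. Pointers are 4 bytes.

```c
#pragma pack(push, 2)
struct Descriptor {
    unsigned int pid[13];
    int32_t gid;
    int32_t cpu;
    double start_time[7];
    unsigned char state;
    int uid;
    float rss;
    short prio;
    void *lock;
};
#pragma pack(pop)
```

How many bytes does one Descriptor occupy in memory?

132

@0: pid [52B, align 2] → 52
@52: gid [4B, align 2] → 56
@56: cpu [4B, align 2] → 60
@60: start_time [56B, align 2] → 116
@116: state [1B, align 1] → 117
+1 pad (align 2)
@118: uid [4B, align 2] → 122
@122: rss [4B, align 2] → 126
@126: prio [2B, align 2] → 128
@128: lock [4B, align 2] → 132
size 132, align 2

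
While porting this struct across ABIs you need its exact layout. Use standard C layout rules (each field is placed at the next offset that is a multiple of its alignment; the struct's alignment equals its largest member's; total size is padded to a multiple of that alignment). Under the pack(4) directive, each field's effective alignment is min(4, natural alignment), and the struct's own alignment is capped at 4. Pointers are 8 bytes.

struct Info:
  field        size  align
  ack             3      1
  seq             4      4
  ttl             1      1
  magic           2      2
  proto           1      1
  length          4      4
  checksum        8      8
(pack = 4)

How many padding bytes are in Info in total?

0..3  ack  (3B, 1-aligned)
3..4  -- padding (1B)
4..8  seq  (4B, 4-aligned)
8..9  ttl  (1B, 1-aligned)
9..10  -- padding (1B)
10..12  magic  (2B, 2-aligned)
12..13  proto  (1B, 1-aligned)
13..16  -- padding (3B)
16..20  length  (4B, 4-aligned)
20..28  checksum  (8B, 4-aligned)
sizeof = 28, alignof = 4
data bytes 23, size 28 → padding 5

5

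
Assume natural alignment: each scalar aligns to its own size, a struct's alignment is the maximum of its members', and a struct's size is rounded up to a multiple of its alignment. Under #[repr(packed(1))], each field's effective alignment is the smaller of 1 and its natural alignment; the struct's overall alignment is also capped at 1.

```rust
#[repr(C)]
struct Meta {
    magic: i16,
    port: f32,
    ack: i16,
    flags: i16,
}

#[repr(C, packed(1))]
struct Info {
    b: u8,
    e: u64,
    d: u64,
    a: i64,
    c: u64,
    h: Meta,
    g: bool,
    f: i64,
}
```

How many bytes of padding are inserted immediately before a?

0

Meta: 0..2  magic  (2B, 2-aligned); 2..4  -- padding (2B); 4..8  port  (4B, 4-aligned); 8..10  ack  (2B, 2-aligned); 10..12  flags  (2B, 2-aligned); sizeof = 12, alignof = 4
0..1  b  (1B, 1-aligned)
1..9  e  (8B, 1-aligned)
9..17  d  (8B, 1-aligned)
17..25  a  (8B, 1-aligned)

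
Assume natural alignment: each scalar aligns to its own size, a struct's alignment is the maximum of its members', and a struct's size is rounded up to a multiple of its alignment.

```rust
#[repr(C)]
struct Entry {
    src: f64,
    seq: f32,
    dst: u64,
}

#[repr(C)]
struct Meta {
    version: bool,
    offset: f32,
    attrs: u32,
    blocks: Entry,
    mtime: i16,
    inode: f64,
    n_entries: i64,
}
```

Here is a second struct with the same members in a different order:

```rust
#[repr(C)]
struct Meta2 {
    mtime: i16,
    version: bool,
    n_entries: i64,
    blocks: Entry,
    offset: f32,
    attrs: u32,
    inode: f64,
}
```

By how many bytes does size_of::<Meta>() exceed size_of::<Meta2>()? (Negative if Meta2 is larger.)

8

Entry: 0..8  src  (8B, 8-aligned); 8..12  seq  (4B, 4-aligned); 12..16  -- padding (4B); 16..24  dst  (8B, 8-aligned); sizeof = 24, alignof = 8
0..1  version  (1B, 1-aligned)
1..4  -- padding (3B)
4..8  offset  (4B, 4-aligned)
8..12  attrs  (4B, 4-aligned)
12..16  -- padding (4B)
16..40  blocks  (24B, 8-aligned)
40..42  mtime  (2B, 2-aligned)
42..48  -- padding (6B)
48..56  inode  (8B, 8-aligned)
56..64  n_entries  (8B, 8-aligned)
sizeof = 64, alignof = 8
— Meta2 —
0..2  mtime  (2B, 2-aligned)
2..3  version  (1B, 1-aligned)
3..8  -- padding (5B)
8..16  n_entries  (8B, 8-aligned)
16..40  blocks  (24B, 8-aligned)
40..44  offset  (4B, 4-aligned)
44..48  attrs  (4B, 4-aligned)
48..56  inode  (8B, 8-aligned)
sizeof = 56, alignof = 8
64 − 56 = 8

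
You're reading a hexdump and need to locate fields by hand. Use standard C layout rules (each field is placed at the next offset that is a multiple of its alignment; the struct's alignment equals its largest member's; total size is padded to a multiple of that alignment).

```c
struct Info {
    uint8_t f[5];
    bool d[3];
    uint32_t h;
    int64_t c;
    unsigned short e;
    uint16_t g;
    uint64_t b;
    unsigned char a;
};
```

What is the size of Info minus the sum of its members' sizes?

0..5  f  (5B, 1-aligned)
5..8  d  (3B, 1-aligned)
8..12  h  (4B, 4-aligned)
12..16  -- padding (4B)
16..24  c  (8B, 8-aligned)
24..26  e  (2B, 2-aligned)
26..28  g  (2B, 2-aligned)
28..32  -- padding (4B)
32..40  b  (8B, 8-aligned)
40..41  a  (1B, 1-aligned)
41..48  -- tail padding (7B)
sizeof = 48, alignof = 8
data bytes 33, size 48 → padding 15

15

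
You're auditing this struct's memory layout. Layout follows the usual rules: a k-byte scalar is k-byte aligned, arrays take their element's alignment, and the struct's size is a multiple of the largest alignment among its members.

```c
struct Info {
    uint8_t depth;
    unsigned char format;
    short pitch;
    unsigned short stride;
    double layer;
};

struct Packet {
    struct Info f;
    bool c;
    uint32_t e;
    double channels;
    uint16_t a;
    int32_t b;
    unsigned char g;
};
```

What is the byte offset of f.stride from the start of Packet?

Info: @0: depth [1B, align 1] → 1; @1: format [1B, align 1] → 2; @2: pitch [2B, align 2] → 4; @4: stride [2B, align 2] → 6; +2 pad (align 8); @8: layer [8B, align 8] → 16; size 16, align 8
@0: f [16B, align 8] → 16
within Info: stride at 4
0 + 4 = 4

4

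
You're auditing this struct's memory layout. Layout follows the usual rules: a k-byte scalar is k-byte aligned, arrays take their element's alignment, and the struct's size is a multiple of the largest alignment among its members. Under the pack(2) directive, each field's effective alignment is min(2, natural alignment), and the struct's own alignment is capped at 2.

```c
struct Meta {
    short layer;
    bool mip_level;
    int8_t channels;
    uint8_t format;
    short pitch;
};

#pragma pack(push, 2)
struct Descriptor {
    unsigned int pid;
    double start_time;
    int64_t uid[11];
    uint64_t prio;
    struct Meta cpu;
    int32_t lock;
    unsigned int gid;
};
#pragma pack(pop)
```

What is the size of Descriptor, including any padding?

124 bytes

Meta: layer at 0 (size 2, align 2) → ends 2; mip_level at 2 (size 1, align 1) → ends 3; channels at 3 (size 1, align 1) → ends 4; format at 4 (size 1, align 1) → ends 5; pad 1 to align 2 for pitch; pitch at 6 (size 2, align 2) → ends 8; total 8 bytes, alignment 2
pid at 0 (size 4, align 2) → ends 4
start_time at 4 (size 8, align 2) → ends 12
uid at 12 (size 88, align 2) → ends 100
prio at 100 (size 8, align 2) → ends 108
cpu at 108 (size 8, align 2) → ends 116
lock at 116 (size 4, align 2) → ends 120
gid at 120 (size 4, align 2) → ends 124
total 124 bytes, alignment 2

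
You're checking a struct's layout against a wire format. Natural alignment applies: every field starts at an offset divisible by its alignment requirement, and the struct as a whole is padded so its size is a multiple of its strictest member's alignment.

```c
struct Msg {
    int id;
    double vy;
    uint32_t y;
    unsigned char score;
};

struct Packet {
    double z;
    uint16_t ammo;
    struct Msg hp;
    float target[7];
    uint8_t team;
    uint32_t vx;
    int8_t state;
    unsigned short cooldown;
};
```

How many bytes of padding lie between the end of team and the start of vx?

3

Msg: @0: id [4B, align 4] → 4; +4 pad (align 8); @8: vy [8B, align 8] → 16; @16: y [4B, align 4] → 20; @20: score [1B, align 1] → 21; +3 tail pad (align 8); size 24, align 8
@0: z [8B, align 8] → 8
@8: ammo [2B, align 2] → 10
+6 pad (align 8)
@16: hp [24B, align 8] → 40
@40: target [28B, align 4] → 68
@68: team [1B, align 1] → 69
+3 pad (align 4)
@72: vx [4B, align 4] → 76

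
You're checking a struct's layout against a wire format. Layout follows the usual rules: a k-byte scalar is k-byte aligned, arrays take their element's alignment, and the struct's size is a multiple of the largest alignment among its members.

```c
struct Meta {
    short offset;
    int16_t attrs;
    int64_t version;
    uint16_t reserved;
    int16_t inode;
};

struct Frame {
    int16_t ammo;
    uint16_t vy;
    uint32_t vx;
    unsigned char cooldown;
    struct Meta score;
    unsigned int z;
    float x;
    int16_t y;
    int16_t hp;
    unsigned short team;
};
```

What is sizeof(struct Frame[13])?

728

Meta: offset at 0 (size 2, align 2) → ends 2; attrs at 2 (size 2, align 2) → ends 4; pad 4 to align 8 for version; version at 8 (size 8, align 8) → ends 16; reserved at 16 (size 2, align 2) → ends 18; inode at 18 (size 2, align 2) → ends 20; tail pad 4 to reach multiple of 8; total 24 bytes, alignment 8
ammo at 0 (size 2, align 2) → ends 2
vy at 2 (size 2, align 2) → ends 4
vx at 4 (size 4, align 4) → ends 8
cooldown at 8 (size 1, align 1) → ends 9
pad 7 to align 8 for score
score at 16 (size 24, align 8) → ends 40
z at 40 (size 4, align 4) → ends 44
x at 44 (size 4, align 4) → ends 48
y at 48 (size 2, align 2) → ends 50
hp at 50 (size 2, align 2) → ends 52
team at 52 (size 2, align 2) → ends 54
tail pad 2 to reach multiple of 8
total 56 bytes, alignment 8
array of 13: 13 × 56 = 728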